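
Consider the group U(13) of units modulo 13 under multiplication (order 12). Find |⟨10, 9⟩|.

|⟨10⟩| = 6 and |⟨9⟩| = 3, so |H| is a multiple of lcm(6, 3) = 6 and divides |G| = 12.
Closing under the operation: H = {1, 3, 4, 9, 10, 12}, so |H| = 6.

6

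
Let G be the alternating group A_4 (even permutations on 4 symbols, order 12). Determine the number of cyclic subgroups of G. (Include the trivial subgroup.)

Each element a generates a cyclic subgroup ⟨a⟩; distinct elements may generate the same one (a cyclic group of order d has φ(d) generators).
Cyclic subgroups by order — order 1: 1; order 2: 3; order 3: 4.
Total: 8.

8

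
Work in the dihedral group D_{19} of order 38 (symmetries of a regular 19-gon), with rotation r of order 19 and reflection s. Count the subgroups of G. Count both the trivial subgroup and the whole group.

|G| = 38, so by Lagrange every subgroup order divides 38. Divisors: 1, 2, 19, 38.
Subgroups by order — order 1: 1; order 2: 19; order 19: 1; order 38: 1.
Total: 1 + 19 + 1 + 1 = 22.

22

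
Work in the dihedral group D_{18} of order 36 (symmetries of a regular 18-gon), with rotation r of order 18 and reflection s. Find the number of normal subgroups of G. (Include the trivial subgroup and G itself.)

G has 45 subgroups. Checking conjugation-invariance by order — order 1: 1/1 normal; order 2: 1/19 normal; order 3: 1/1 normal; order 4: 0/9 normal; order 6: 1/7 normal; order 9: 1/1 normal; order 12: 0/3 normal; order 18: 3/3 normal; order 36: 1/1 normal.
Total normal subgroups: 9.

9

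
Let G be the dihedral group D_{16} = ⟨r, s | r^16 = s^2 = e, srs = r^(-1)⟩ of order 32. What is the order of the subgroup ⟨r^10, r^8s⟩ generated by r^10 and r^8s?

16

|⟨r^10⟩| = 8 and |⟨r^8s⟩| = 2, so |H| is a multiple of lcm(8, 2) = 8 and divides |G| = 32.
Closing under the operation: H = {e, r^2, r^4, r^6, r^8, r^10, r^12, r^14, s, r^2s, r^4s, r^6s, r^8s, r^10s, r^12s, r^14s}, so |H| = 16.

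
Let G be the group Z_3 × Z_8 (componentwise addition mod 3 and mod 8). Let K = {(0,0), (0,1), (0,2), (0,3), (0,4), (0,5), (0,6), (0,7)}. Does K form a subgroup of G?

Yes

|K| = 8 divides |G| = 24, consistent with Lagrange.
K contains the identity, every element's inverse is in K, and K is closed under +: it is a subgroup.
In fact K = ⟨(0,1)⟩.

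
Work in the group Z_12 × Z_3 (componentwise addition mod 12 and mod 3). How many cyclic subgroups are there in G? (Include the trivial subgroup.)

Each element a generates a cyclic subgroup ⟨a⟩; distinct elements may generate the same one (a cyclic group of order d has φ(d) generators).
Cyclic subgroups by order — order 1: 1; order 2: 1; order 3: 4; order 4: 1; order 6: 4; order 12: 4.
Total: 15.

15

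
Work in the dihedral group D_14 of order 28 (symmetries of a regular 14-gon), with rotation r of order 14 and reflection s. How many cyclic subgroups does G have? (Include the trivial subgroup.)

18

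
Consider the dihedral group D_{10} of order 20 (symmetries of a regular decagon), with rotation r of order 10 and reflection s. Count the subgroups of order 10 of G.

|G| = 20 and 10 | 20, so subgroups of order 10 are possible by Lagrange.
The subgroups of order 10 are: {e, r, r^2, r^3, r^4, r^5, r^6, r^7, r^8, r^9}; {e, r^2, r^4, r^6, r^8, s, r^2s, r^4s, r^6s, r^8s}; {e, r^2, r^4, r^6, r^8, rs, r^3s, r^5s, r^7s, r^9s}.
So G has 3 subgroups of order 10.

3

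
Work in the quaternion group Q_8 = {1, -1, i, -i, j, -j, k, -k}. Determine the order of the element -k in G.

Computing powers of -k: the smallest k with (-k)^k = e is k = 4.

4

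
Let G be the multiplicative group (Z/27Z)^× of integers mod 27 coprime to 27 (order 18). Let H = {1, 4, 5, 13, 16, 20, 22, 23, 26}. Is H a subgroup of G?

4 ∈ H but its inverse 7 ∉ H, so H is not a subgroup.

No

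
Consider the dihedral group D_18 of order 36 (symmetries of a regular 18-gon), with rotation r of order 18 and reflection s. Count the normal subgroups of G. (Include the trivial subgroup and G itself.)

G has 45 subgroups. Checking conjugation-invariance by order — order 1: 1/1 normal; order 2: 1/19 normal; order 3: 1/1 normal; order 4: 0/9 normal; order 6: 1/7 normal; order 9: 1/1 normal; order 12: 0/3 normal; order 18: 3/3 normal; order 36: 1/1 normal.
Total normal subgroups: 9.

9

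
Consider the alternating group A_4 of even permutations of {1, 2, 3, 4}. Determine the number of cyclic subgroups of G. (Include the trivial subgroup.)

8

A cyclic subgroup of order d is generated by each of its φ(d) elements of order d, so the cyclic subgroups of order d number (#elements of order d)/φ(d).
Cyclic subgroups by order — order 1: 1; order 2: 3; order 3: 4.
Total: 8.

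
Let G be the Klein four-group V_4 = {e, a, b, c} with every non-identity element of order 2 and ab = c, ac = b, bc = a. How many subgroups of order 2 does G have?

3

|G| = 4 and 2 | 4, so subgroups of order 2 are possible by Lagrange.
The subgroups of order 2 are: {e, a}; {e, b}; {e, c}.
So G has 3 subgroups of order 2.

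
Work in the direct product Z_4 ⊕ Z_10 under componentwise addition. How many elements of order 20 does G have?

An element (a,b) has order lcm(ord(a), ord(b)); count pairs with lcm equal to 20.
Enumerating gives 16 such elements.

16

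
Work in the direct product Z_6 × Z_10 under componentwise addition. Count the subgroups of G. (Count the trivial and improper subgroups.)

20

|G| = 60, so by Lagrange every subgroup order divides 60. Divisors: 1, 2, 3, 4, 5, 6, 10, 12, 15, 20, 30, 60.
Subgroups by order — order 1: 1; order 2: 3; order 3: 1; order 4: 1; order 5: 1; order 6: 3; order 10: 3; order 12: 1; order 15: 1; order 20: 1; order 30: 3; order 60: 1.
Total: 1 + 3 + 1 + 1 + 1 + 3 + 3 + 1 + 1 + 1 + 3 + 1 = 20.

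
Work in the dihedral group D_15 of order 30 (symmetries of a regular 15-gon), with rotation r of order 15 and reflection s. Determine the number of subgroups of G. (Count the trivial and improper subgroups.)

28

|G| = 30, so by Lagrange every subgroup order divides 30. Divisors: 1, 2, 3, 5, 6, 10, 15, 30.
Subgroups by order — order 1: 1; order 2: 15; order 3: 1; order 5: 1; order 6: 5; order 10: 3; order 15: 1; order 30: 1.
Total: 1 + 15 + 1 + 1 + 5 + 3 + 1 + 1 = 28.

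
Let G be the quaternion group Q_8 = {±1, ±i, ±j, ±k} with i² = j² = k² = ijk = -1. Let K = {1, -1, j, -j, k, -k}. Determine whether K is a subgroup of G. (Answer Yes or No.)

|K| = 6 does not divide |G| = 8, so by Lagrange K is not a subgroup.

No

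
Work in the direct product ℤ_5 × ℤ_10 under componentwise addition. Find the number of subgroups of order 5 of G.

|G| = 50 and 5 | 50, so subgroups of order 5 are possible by Lagrange.
The subgroups of order 5 are: {(0,0), (0,2), (0,4), (0,6), (0,8)}; {(0,0), (1,0), (2,0), (3,0), (4,0)}; {(0,0), (1,2), (2,4), (3,6), (4,8)}; {(0,0), (1,4), (2,8), (3,2), (4,6)}; … (6 in all).
So G has 6 subgroups of order 5.

6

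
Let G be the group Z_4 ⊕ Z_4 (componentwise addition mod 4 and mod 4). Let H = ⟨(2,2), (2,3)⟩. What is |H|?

|⟨(2,2)⟩| = 2 and |⟨(2,3)⟩| = 4, so |H| is a multiple of lcm(2, 4) = 4 and divides |G| = 16.
Closing under the operation: H = {(0,0), (0,1), (0,2), (0,3), (2,0), (2,1), (2,2), (2,3)}, so |H| = 8.

8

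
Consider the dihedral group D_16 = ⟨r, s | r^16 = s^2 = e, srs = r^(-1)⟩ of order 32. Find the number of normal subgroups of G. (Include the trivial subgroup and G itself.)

8

G has 36 subgroups. Checking conjugation-invariance by order — order 1: 1/1 normal; order 2: 1/17 normal; order 4: 1/9 normal; order 8: 1/5 normal; order 16: 3/3 normal; order 32: 1/1 normal.
Total normal subgroups: 8.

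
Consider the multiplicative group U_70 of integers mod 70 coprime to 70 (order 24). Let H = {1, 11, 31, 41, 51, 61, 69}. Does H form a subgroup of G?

|H| = 7 does not divide |G| = 24, so by Lagrange H is not a subgroup.

No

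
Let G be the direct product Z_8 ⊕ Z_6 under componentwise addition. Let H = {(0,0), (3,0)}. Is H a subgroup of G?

(3,0) ∈ H but its inverse (5,0) ∉ H, so H is not a subgroup.

No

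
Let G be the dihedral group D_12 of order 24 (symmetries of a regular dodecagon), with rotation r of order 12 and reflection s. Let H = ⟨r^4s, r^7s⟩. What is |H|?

|⟨r^4s⟩| = 2 and |⟨r^7s⟩| = 2, so |H| is a multiple of lcm(2, 2) = 2 and divides |G| = 24.
Closing under the operation: H = {e, r^3, r^6, r^9, rs, r^4s, r^7s, r^10s}, so |H| = 8.

8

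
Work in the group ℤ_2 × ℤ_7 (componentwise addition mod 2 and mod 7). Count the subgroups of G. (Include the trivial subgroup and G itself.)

|G| = 14, so by Lagrange every subgroup order divides 14. Divisors: 1, 2, 7, 14.
Subgroups by order — order 1: 1; order 2: 1; order 7: 1; order 14: 1.
Total: 1 + 1 + 1 + 1 = 4.

4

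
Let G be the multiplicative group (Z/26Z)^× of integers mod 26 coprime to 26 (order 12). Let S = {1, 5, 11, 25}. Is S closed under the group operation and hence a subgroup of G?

No

5 ∈ S but its inverse 21 ∉ S, so S is not a subgroup.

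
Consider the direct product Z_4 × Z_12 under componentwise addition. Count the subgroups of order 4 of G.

7

|G| = 48 and 4 | 48, so subgroups of order 4 are possible by Lagrange.
The subgroups of order 4 are: {(0,0), (0,3), (0,6), (0,9)}; {(0,0), (0,6), (2,0), (2,6)}; {(0,0), (0,6), (2,3), (2,9)}; {(0,0), (1,0), (2,0), (3,0)}; … (7 in all).
So G has 7 subgroups of order 4.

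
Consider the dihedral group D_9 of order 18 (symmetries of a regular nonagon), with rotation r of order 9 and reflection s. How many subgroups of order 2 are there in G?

|G| = 18 and 2 | 18, so subgroups of order 2 are possible by Lagrange.
The subgroups of order 2 are: {e, r^2s}; {e, r^3s}; {e, r^4s}; {e, r^5s}; … (9 in all).
So G has 9 subgroups of order 2.

9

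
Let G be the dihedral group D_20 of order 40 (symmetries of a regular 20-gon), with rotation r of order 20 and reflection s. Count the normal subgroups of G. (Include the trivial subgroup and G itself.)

G has 48 subgroups. Checking conjugation-invariance by order — order 1: 1/1 normal; order 2: 1/21 normal; order 4: 1/11 normal; order 5: 1/1 normal; order 8: 0/5 normal; order 10: 1/5 normal; order 20: 3/3 normal; order 40: 1/1 normal.
Total normal subgroups: 9.

9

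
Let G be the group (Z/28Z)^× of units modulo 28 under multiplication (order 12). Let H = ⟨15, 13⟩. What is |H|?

4

|⟨15⟩| = 2 and |⟨13⟩| = 2, so |H| is a multiple of lcm(2, 2) = 2 and divides |G| = 12.
Closing under the operation: H = {1, 13, 15, 27}, so |H| = 4.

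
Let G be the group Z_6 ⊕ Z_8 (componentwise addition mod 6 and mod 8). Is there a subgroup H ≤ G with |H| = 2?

2 | 48. A subgroup of order 2 is {(0,0), (0,4)}.

Yes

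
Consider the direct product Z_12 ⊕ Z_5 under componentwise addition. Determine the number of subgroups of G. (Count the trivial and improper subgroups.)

12

|G| = 60, so by Lagrange every subgroup order divides 60. Divisors: 1, 2, 3, 4, 5, 6, 10, 12, 15, 20, 30, 60.
Subgroups by order — order 1: 1; order 2: 1; order 3: 1; order 4: 1; order 5: 1; order 6: 1; order 10: 1; order 12: 1; order 15: 1; order 20: 1; order 30: 1; order 60: 1.
Total: 1 + 1 + 1 + 1 + 1 + 1 + 1 + 1 + 1 + 1 + 1 + 1 = 12.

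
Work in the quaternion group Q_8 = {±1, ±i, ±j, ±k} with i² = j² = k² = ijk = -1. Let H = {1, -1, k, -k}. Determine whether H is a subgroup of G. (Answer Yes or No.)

Yes

|H| = 4 divides |G| = 8, consistent with Lagrange.
H contains the identity, every element's inverse is in H, and H is closed under ·: it is a subgroup.
In fact H = ⟨-k⟩.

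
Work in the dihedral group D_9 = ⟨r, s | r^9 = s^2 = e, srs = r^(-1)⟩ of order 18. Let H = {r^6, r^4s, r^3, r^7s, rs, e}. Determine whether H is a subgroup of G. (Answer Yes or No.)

|H| = 6 divides |G| = 18, consistent with Lagrange.
H contains the identity, every element's inverse is in H, and H is closed under ·: it is a subgroup.

Yes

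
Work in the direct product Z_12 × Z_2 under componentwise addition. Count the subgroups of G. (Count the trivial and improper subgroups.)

16

|G| = 24, so by Lagrange every subgroup order divides 24. Divisors: 1, 2, 3, 4, 6, 8, 12, 24.
Subgroups by order — order 1: 1; order 2: 3; order 3: 1; order 4: 3; order 6: 3; order 8: 1; order 12: 3; order 24: 1.
Total: 1 + 3 + 1 + 3 + 3 + 1 + 3 + 1 = 16.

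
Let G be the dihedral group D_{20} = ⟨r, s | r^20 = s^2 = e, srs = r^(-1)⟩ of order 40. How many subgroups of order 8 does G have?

5

|G| = 40 and 8 | 40, so subgroups of order 8 are possible by Lagrange.
The subgroups of order 8 are: {e, r^5, r^10, r^15, s, r^5s, r^10s, r^15s}; {e, r^5, r^10, r^15, rs, r^6s, r^11s, r^16s}; {e, r^5, r^10, r^15, r^2s, r^7s, r^12s, r^17s}; {e, r^5, r^10, r^15, r^3s, r^8s, r^13s, r^18s}; … (5 in all).
So G has 5 subgroups of order 8.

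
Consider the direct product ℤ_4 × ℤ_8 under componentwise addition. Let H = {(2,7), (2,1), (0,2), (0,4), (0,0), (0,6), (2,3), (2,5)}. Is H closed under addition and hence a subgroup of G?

Yes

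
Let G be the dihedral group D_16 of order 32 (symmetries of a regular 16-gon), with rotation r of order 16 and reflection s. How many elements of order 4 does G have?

2

The elements of order 4 are: r^4, r^12.
That's 2.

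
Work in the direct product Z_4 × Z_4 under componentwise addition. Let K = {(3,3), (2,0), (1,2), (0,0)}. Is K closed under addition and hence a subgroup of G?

(1,2) ∈ K but its inverse (3,2) ∉ K, so K is not a subgroup.

No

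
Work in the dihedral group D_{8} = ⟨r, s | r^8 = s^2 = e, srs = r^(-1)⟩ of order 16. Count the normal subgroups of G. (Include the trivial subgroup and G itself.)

G has 19 subgroups. Checking conjugation-invariance by order — order 1: 1/1 normal; order 2: 1/9 normal; order 4: 1/5 normal; order 8: 3/3 normal; order 16: 1/1 normal.
Total normal subgroups: 7.

7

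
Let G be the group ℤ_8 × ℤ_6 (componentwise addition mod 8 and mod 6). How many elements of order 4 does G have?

4

An element (a,b) has order lcm(ord(a), ord(b)); count pairs with lcm equal to 4.
Enumerating gives 4 such elements.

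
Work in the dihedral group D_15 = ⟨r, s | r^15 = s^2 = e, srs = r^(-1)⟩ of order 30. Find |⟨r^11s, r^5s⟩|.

|⟨r^11s⟩| = 2 and |⟨r^5s⟩| = 2, so |H| is a multiple of lcm(2, 2) = 2 and divides |G| = 30.
Closing under the operation: H = {e, r^3, r^6, r^9, r^12, r^2s, r^5s, r^8s, r^11s, r^14s}, so |H| = 10.

10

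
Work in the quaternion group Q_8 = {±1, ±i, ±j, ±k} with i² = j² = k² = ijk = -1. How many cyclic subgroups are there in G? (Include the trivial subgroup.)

5

Group the elements of G by the cyclic subgroup they generate; each cyclic subgroup of order d accounts for φ(d) elements.
Cyclic subgroups by order — order 1: 1; order 2: 1; order 4: 3.
Total: 5.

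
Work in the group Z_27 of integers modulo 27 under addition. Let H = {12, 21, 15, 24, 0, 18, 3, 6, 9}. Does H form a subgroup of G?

Yes

|H| = 9 divides |G| = 27, consistent with Lagrange.
H contains the identity, every element's inverse is in H, and H is closed under +: it is a subgroup.
In fact H = ⟨3⟩.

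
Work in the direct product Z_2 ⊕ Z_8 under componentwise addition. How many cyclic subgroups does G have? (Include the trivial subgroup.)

Group the elements of G by the cyclic subgroup they generate; each cyclic subgroup of order d accounts for φ(d) elements.
Cyclic subgroups by order — order 1: 1; order 2: 3; order 4: 2; order 8: 2.
Total: 8.

8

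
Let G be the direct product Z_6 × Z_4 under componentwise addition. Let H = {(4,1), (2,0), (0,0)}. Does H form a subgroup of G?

(2,0) ∈ H but its inverse (4,0) ∉ H, so H is not a subgroup.

No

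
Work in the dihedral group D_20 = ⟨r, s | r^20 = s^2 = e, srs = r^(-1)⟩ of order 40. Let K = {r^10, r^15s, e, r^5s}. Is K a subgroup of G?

|K| = 4 divides |G| = 40, consistent with Lagrange.
K contains the identity, every element's inverse is in K, and K is closed under ·: it is a subgroup.

Yes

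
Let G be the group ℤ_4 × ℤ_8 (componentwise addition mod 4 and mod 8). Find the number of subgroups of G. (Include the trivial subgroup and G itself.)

22

|G| = 32, so by Lagrange every subgroup order divides 32. Divisors: 1, 2, 4, 8, 16, 32.
Subgroups by order — order 1: 1; order 2: 3; order 4: 7; order 8: 7; order 16: 3; order 32: 1.
Total: 1 + 3 + 7 + 7 + 3 + 1 = 22.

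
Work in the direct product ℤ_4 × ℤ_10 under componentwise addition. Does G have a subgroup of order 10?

10 | 40. A subgroup of order 10 is {(0,0), (0,1), (0,2), (0,3), (0,4), (0,5), (0,6), (0,7), (0,8), (0,9)}.

Yes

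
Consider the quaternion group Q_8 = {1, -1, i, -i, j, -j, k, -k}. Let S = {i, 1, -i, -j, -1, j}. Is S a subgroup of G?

No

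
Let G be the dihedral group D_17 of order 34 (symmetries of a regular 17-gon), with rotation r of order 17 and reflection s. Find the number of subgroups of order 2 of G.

|G| = 34 and 2 | 34, so subgroups of order 2 are possible by Lagrange.
The subgroups of order 2 are: {e, r^10s}; {e, r^11s}; {e, r^12s}; {e, r^13s}; … (17 in all).
So G has 17 subgroups of order 2.

17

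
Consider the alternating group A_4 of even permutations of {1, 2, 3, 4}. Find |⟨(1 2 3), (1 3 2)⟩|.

3

|⟨(1 2 3)⟩| = 3 and |⟨(1 3 2)⟩| = 3, so |H| is a multiple of lcm(3, 3) = 3 and divides |G| = 12.
Closing under the operation: H = {e, (1 2 3), (1 3 2)}, so |H| = 3.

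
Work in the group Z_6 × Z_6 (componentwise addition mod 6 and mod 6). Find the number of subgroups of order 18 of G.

3

|G| = 36 and 18 | 36, so subgroups of order 18 are possible by Lagrange.
The subgroups of order 18 are: {(0,0), (0,1), (0,2), (0,3), (0,4), (0,5), (2,0), (2,1), (2,2), (2,3), (2,4), (2,5), (4,0), (4,1), (4,2), (4,3), (4,4), (4,5)}; {(0,0), (0,2), (0,4), (1,0), (1,2), (1,4), (2,0), (2,2), (2,4), (3,0), (3,2), (3,4), (4,0), (4,2), (4,4), (5,0), (5,2), (5,4)}; {(0,0), (0,2), (0,4), (1,1), (1,3), (1,5), (2,0), (2,2), (2,4), (3,1), (3,3), (3,5), (4,0), (4,2), (4,4), (5,1), (5,3), (5,5)}.
So G has 3 subgroups of order 18.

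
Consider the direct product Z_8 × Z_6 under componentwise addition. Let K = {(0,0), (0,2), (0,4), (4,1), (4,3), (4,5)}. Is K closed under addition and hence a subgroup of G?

Yes

|K| = 6 divides |G| = 48, consistent with Lagrange.
K contains the identity, every element's inverse is in K, and K is closed under +: it is a subgroup.
In fact K = ⟨(4,5)⟩.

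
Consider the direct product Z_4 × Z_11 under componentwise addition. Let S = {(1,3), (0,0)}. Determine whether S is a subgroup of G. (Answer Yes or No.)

(1,3) ∈ S but its inverse (3,8) ∉ S, so S is not a subgroup.

No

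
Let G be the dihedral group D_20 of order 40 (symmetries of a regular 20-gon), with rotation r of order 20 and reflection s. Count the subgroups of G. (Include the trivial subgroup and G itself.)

48

|G| = 40, so by Lagrange every subgroup order divides 40. Divisors: 1, 2, 4, 5, 8, 10, 20, 40.
Subgroups by order — order 1: 1; order 2: 21; order 4: 11; order 5: 1; order 8: 5; order 10: 5; order 20: 3; order 40: 1.
Total: 1 + 21 + 11 + 1 + 5 + 5 + 3 + 1 = 48.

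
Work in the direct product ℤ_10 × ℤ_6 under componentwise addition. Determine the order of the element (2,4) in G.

The order of (2,4) in Z_10 × Z_6 is lcm(ord(2) in Z_10, ord(4) in Z_6).
ord(2) = 5 and ord(4) = 3, so |⟨(2,4)⟩| = lcm(5, 3) = 15.

15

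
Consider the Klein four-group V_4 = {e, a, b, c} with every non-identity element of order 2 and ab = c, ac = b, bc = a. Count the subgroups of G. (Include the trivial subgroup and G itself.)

5

|G| = 4, so by Lagrange every subgroup order divides 4. Divisors: 1, 2, 4.
Subgroups by order — order 1: 1; order 2: 3; order 4: 1.
Total: 1 + 3 + 1 = 5.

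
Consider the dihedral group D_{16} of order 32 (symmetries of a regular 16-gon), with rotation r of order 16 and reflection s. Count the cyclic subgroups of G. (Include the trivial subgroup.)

Group the elements of G by the cyclic subgroup they generate; each cyclic subgroup of order d accounts for φ(d) elements.
Cyclic subgroups by order — order 1: 1; order 2: 17; order 4: 1; order 8: 1; order 16: 1.
Total: 21.

21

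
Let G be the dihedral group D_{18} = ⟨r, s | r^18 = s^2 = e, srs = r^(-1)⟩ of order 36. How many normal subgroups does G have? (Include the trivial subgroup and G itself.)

9

G has 45 subgroups. Checking conjugation-invariance by order — order 1: 1/1 normal; order 2: 1/19 normal; order 3: 1/1 normal; order 4: 0/9 normal; order 6: 1/7 normal; order 9: 1/1 normal; order 12: 0/3 normal; order 18: 3/3 normal; order 36: 1/1 normal.
Total normal subgroups: 9.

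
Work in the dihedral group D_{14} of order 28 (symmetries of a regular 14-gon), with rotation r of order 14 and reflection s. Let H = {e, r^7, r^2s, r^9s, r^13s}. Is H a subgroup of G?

No

|H| = 5 does not divide |G| = 28, so by Lagrange H is not a subgroup.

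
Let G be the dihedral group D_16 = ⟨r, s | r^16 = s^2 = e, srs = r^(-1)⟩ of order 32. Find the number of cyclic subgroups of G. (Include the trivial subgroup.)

A cyclic subgroup of order d is generated by each of its φ(d) elements of order d, so the cyclic subgroups of order d number (#elements of order d)/φ(d).
Cyclic subgroups by order — order 1: 1; order 2: 17; order 4: 1; order 8: 1; order 16: 1.
Total: 21.

21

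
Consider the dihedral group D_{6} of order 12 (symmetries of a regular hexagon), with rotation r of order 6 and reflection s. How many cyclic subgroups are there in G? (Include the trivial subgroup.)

Group the elements of G by the cyclic subgroup they generate; each cyclic subgroup of order d accounts for φ(d) elements.
Cyclic subgroups by order — order 1: 1; order 2: 7; order 3: 1; order 6: 1.
Total: 10.

10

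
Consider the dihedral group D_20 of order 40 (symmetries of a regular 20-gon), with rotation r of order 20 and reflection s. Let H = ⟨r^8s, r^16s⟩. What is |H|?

10

|⟨r^8s⟩| = 2 and |⟨r^16s⟩| = 2, so |H| is a multiple of lcm(2, 2) = 2 and divides |G| = 40.
Closing under the operation: H = {e, r^4, r^8, r^12, r^16, s, r^4s, r^8s, r^12s, r^16s}, so |H| = 10.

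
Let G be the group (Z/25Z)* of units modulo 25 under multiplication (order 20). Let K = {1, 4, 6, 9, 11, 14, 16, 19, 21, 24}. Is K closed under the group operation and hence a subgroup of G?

Yes

|K| = 10 divides |G| = 20, consistent with Lagrange.
K contains the identity, every element's inverse is in K, and K is closed under ·: it is a subgroup.
In fact K = ⟨4⟩.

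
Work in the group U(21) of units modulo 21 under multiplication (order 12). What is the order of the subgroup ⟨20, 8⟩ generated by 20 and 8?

|⟨20⟩| = 2 and |⟨8⟩| = 2, so |H| is a multiple of lcm(2, 2) = 2 and divides |G| = 12.
Closing under the operation: H = {1, 8, 13, 20}, so |H| = 4.

4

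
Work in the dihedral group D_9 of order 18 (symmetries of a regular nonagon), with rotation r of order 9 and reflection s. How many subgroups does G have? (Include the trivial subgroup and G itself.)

|G| = 18, so by Lagrange every subgroup order divides 18. Divisors: 1, 2, 3, 6, 9, 18.
Subgroups by order — order 1: 1; order 2: 9; order 3: 1; order 6: 3; order 9: 1; order 18: 1.
Total: 1 + 9 + 1 + 3 + 1 + 1 = 16.

16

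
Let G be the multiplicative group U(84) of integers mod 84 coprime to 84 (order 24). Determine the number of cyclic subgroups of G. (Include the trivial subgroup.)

16

A cyclic subgroup of order d is generated by each of its φ(d) elements of order d, so the cyclic subgroups of order d number (#elements of order d)/φ(d).
Cyclic subgroups by order — order 1: 1; order 2: 7; order 3: 1; order 6: 7.
Total: 16.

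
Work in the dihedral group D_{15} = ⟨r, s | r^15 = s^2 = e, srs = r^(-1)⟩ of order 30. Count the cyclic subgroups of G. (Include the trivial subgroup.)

19

Group the elements of G by the cyclic subgroup they generate; each cyclic subgroup of order d accounts for φ(d) elements.
Cyclic subgroups by order — order 1: 1; order 2: 15; order 3: 1; order 5: 1; order 15: 1.
Total: 19.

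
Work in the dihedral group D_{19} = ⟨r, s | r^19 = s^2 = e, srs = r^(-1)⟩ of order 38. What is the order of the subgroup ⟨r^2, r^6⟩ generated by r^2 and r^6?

19

|⟨r^2⟩| = 19 and |⟨r^6⟩| = 19, so |H| is a multiple of lcm(19, 19) = 19 and divides |G| = 38.
Closing under the operation: H = {e, r, r^2, r^3, r^4, r^5, r^6, r^7, r^8, r^9, r^10, r^11, r^12, r^13, r^14, r^15, r^16, r^17, r^18}, so |H| = 19.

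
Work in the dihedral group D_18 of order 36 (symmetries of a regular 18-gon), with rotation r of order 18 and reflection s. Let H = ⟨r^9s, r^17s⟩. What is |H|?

|⟨r^9s⟩| = 2 and |⟨r^17s⟩| = 2, so |H| is a multiple of lcm(2, 2) = 2 and divides |G| = 36.
Closing under the operation: H = {e, r^2, r^4, r^6, r^8, r^10, r^12, r^14, r^16, rs, r^3s, r^5s, r^7s, r^9s, r^11s, r^13s, r^15s, r^17s}, so |H| = 18.

18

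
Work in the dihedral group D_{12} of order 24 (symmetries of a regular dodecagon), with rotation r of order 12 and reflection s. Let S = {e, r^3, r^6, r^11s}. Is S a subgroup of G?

No

r^3 ∈ S but its inverse r^9 ∉ S, so S is not a subgroup.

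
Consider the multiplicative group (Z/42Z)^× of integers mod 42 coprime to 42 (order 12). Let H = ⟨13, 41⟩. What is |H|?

|⟨13⟩| = 2 and |⟨41⟩| = 2, so |H| is a multiple of lcm(2, 2) = 2 and divides |G| = 12.
Closing under the operation: H = {1, 13, 29, 41}, so |H| = 4.

4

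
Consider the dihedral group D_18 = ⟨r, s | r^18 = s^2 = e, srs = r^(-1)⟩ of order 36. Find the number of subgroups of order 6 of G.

7

|G| = 36 and 6 | 36, so subgroups of order 6 are possible by Lagrange.
The subgroups of order 6 are: {e, r^6, r^12, r^4s, r^10s, r^16s}; {e, r^6, r^12, r^5s, r^11s, r^17s}; {e, r^6, r^12, s, r^6s, r^12s}; {e, r^6, r^12, rs, r^7s, r^13s}; … (7 in all).
So G has 7 subgroups of order 6.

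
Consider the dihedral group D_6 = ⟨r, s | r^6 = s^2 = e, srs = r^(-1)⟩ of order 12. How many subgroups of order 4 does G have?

3

|G| = 12 and 4 | 12, so subgroups of order 4 are possible by Lagrange.
The subgroups of order 4 are: {e, r^3, r^2s, r^5s}; {e, r^3, s, r^3s}; {e, r^3, rs, r^4s}.
So G has 3 subgroups of order 4.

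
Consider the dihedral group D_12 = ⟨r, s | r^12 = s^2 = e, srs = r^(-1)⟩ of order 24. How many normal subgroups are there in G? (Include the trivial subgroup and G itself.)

G has 34 subgroups. Checking conjugation-invariance by order — order 1: 1/1 normal; order 2: 1/13 normal; order 3: 1/1 normal; order 4: 1/7 normal; order 6: 1/5 normal; order 8: 0/3 normal; order 12: 3/3 normal; order 24: 1/1 normal.
Total normal subgroups: 9.

9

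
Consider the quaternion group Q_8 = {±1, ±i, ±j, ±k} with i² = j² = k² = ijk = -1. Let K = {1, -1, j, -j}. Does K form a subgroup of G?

Yes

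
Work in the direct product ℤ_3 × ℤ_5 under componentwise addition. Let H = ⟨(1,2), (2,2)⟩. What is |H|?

|⟨(1,2)⟩| = 15 and |⟨(2,2)⟩| = 15, so |H| is a multiple of lcm(15, 15) = 15 and divides |G| = 15.
Closing {(1,2), (2,2)} under the group operation gives all of G, so |H| = 15.

15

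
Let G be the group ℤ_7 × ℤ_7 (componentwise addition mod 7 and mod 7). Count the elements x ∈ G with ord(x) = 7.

An element (a,b) has order lcm(ord(a), ord(b)); count pairs with lcm equal to 7.
Enumerating gives 48 such elements.

48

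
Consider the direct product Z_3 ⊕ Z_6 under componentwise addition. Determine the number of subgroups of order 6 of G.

4

|G| = 18 and 6 | 18, so subgroups of order 6 are possible by Lagrange.
The subgroups of order 6 are: {(0,0), (0,1), (0,2), (0,3), (0,4), (0,5)}; {(0,0), (0,3), (1,0), (1,3), (2,0), (2,3)}; {(0,0), (0,3), (1,1), (1,4), (2,2), (2,5)}; {(0,0), (0,3), (1,2), (1,5), (2,1), (2,4)}.
So G has 4 subgroups of order 6.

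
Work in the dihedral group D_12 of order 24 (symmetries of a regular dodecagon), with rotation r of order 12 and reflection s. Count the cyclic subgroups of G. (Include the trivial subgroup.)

Each element a generates a cyclic subgroup ⟨a⟩; distinct elements may generate the same one (a cyclic group of order d has φ(d) generators).
Cyclic subgroups by order — order 1: 1; order 2: 13; order 3: 1; order 4: 1; order 6: 1; order 12: 1.
Total: 18.

18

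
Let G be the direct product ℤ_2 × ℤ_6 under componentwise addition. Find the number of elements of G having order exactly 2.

3

An element (a,b) has order lcm(ord(a), ord(b)); count pairs with lcm equal to 2.
Enumerating gives 3 such elements.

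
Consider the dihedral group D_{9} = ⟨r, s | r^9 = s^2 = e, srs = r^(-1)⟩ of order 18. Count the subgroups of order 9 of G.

1

|G| = 18 and 9 | 18, so subgroups of order 9 are possible by Lagrange.
The subgroups of order 9 are: {e, r, r^2, r^3, r^4, r^5, r^6, r^7, r^8}.
So G has 1 subgroup of order 9.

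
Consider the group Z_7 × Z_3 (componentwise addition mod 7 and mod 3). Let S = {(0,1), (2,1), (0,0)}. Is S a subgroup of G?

(0,1) ∈ S but its inverse (0,2) ∉ S, so S is not a subgroup.

No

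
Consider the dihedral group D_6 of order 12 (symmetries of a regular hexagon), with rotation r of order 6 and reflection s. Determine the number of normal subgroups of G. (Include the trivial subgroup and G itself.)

G has 16 subgroups. Checking conjugation-invariance by order — order 1: 1/1 normal; order 2: 1/7 normal; order 3: 1/1 normal; order 4: 0/3 normal; order 6: 3/3 normal; order 12: 1/1 normal.
Total normal subgroups: 7.

7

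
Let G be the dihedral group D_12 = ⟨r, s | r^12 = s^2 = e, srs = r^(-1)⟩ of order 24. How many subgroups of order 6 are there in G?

5

|G| = 24 and 6 | 24, so subgroups of order 6 are possible by Lagrange.
The subgroups of order 6 are: {e, r^2, r^4, r^6, r^8, r^10}; {e, r^4, r^8, r^2s, r^6s, r^10s}; {e, r^4, r^8, r^3s, r^7s, r^11s}; {e, r^4, r^8, s, r^4s, r^8s}; … (5 in all).
So G has 5 subgroups of order 6.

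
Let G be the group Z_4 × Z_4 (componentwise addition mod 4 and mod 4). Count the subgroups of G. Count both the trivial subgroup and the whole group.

15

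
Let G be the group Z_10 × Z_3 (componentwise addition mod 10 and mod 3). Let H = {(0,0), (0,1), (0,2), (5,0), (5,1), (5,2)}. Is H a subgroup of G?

Yes

|H| = 6 divides |G| = 30, consistent with Lagrange.
H contains the identity, every element's inverse is in H, and H is closed under +: it is a subgroup.
In fact H = ⟨(5,1)⟩.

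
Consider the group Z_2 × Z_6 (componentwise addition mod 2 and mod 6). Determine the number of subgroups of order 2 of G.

3

|G| = 12 and 2 | 12, so subgroups of order 2 are possible by Lagrange.
The subgroups of order 2 are: {(0,0), (0,3)}; {(0,0), (1,0)}; {(0,0), (1,3)}.
So G has 3 subgroups of order 2.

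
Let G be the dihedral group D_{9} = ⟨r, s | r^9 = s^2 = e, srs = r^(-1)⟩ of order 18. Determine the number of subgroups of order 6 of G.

3

|G| = 18 and 6 | 18, so subgroups of order 6 are possible by Lagrange.
The subgroups of order 6 are: {e, r^3, r^6, r^2s, r^5s, r^8s}; {e, r^3, r^6, s, r^3s, r^6s}; {e, r^3, r^6, rs, r^4s, r^7s}.
So G has 3 subgroups of order 6.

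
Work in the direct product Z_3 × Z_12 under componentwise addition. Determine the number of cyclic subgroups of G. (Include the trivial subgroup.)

15

A cyclic subgroup of order d is generated by each of its φ(d) elements of order d, so the cyclic subgroups of order d number (#elements of order d)/φ(d).
Cyclic subgroups by order — order 1: 1; order 2: 1; order 3: 4; order 4: 1; order 6: 4; order 12: 4.
Total: 15.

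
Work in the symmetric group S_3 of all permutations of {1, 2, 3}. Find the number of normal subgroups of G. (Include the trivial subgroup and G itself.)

3

G has 6 subgroups. Checking conjugation-invariance by order — order 1: 1/1 normal; order 2: 0/3 normal; order 3: 1/1 normal; order 6: 1/1 normal.
Total normal subgroups: 3.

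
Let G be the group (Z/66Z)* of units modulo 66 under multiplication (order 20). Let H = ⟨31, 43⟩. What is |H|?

10

|⟨31⟩| = 5 and |⟨43⟩| = 2, so |H| is a multiple of lcm(5, 2) = 10 and divides |G| = 20.
Closing under the operation: H = {1, 7, 13, 19, 25, 31, 37, 43, 49, 61}, so |H| = 10.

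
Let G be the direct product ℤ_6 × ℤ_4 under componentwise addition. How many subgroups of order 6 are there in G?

|G| = 24 and 6 | 24, so subgroups of order 6 are possible by Lagrange.
The subgroups of order 6 are: {(0,0), (0,2), (2,0), (2,2), (4,0), (4,2)}; {(0,0), (1,0), (2,0), (3,0), (4,0), (5,0)}; {(0,0), (1,2), (2,0), (3,2), (4,0), (5,2)}.
So G has 3 subgroups of order 6.

3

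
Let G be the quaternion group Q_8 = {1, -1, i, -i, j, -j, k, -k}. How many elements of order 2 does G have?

1

The elements of order 2 are: -1.
That's 1.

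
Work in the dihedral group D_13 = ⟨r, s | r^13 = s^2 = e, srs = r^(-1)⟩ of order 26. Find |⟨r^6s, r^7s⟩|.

26

|⟨r^6s⟩| = 2 and |⟨r^7s⟩| = 2, so |H| is a multiple of lcm(2, 2) = 2 and divides |G| = 26.
Closing {r^6s, r^7s} under the group operation gives all of G, so |H| = 26.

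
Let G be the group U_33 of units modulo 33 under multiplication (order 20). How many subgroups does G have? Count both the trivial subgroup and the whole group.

|G| = 20, so by Lagrange every subgroup order divides 20. Divisors: 1, 2, 4, 5, 10, 20.
Subgroups by order — order 1: 1; order 2: 3; order 4: 1; order 5: 1; order 10: 3; order 20: 1.
Total: 1 + 3 + 1 + 1 + 3 + 1 = 10.

10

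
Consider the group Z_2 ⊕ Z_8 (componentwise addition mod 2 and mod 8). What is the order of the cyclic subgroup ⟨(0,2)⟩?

4

The order of (0,2) in Z_2 × Z_8 is lcm(ord(0) in Z_2, ord(2) in Z_8).
ord(0) = 1 and ord(2) = 4, so |⟨(0,2)⟩| = lcm(1, 4) = 4.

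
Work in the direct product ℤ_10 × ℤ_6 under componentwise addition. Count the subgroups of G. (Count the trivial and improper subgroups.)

|G| = 60, so by Lagrange every subgroup order divides 60. Divisors: 1, 2, 3, 4, 5, 6, 10, 12, 15, 20, 30, 60.
Subgroups by order — order 1: 1; order 2: 3; order 3: 1; order 4: 1; order 5: 1; order 6: 3; order 10: 3; order 12: 1; order 15: 1; order 20: 1; order 30: 3; order 60: 1.
Total: 1 + 3 + 1 + 1 + 1 + 3 + 3 + 1 + 1 + 1 + 3 + 1 = 20.

20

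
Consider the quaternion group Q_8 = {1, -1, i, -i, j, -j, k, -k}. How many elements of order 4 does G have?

6

The elements of order 4 are: i, -i, j, -j, k, -k.
That's 6.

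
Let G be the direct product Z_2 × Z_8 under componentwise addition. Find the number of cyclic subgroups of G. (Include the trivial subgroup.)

A cyclic subgroup of order d is generated by each of its φ(d) elements of order d, so the cyclic subgroups of order d number (#elements of order d)/φ(d).
Cyclic subgroups by order — order 1: 1; order 2: 3; order 4: 2; order 8: 2.
Total: 8.

8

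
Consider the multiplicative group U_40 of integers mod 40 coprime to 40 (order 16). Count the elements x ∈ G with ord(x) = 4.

8

The elements of order 4 are: 3, 7, 13, 17, 23, 27, 33, 37.
That's 8.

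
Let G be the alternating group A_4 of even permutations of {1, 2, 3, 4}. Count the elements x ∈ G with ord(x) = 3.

8

The elements of order 3 are: (2 3 4), (2 4 3), (1 2 3), (1 2 4), (1 3 2), (1 3 4), (1 4 2), (1 4 3).
That's 8.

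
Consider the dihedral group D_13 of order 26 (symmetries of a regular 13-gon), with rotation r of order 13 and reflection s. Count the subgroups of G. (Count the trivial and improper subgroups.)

16

|G| = 26, so by Lagrange every subgroup order divides 26. Divisors: 1, 2, 13, 26.
Subgroups by order — order 1: 1; order 2: 13; order 13: 1; order 26: 1.
Total: 1 + 13 + 1 + 1 = 16.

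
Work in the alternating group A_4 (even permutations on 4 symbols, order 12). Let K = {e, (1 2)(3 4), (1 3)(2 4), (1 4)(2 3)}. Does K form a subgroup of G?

Yes

|K| = 4 divides |G| = 12, consistent with Lagrange.
K contains the identity, every element's inverse is in K, and K is closed under ∘: it is a subgroup.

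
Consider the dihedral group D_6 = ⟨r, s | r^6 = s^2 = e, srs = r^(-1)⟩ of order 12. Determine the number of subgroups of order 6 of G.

|G| = 12 and 6 | 12, so subgroups of order 6 are possible by Lagrange.
The subgroups of order 6 are: {e, r, r^2, r^3, r^4, r^5}; {e, r^2, r^4, s, r^2s, r^4s}; {e, r^2, r^4, rs, r^3s, r^5s}.
So G has 3 subgroups of order 6.

3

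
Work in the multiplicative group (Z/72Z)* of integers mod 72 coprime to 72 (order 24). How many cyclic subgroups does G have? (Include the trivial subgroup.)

16

Each element a generates a cyclic subgroup ⟨a⟩; distinct elements may generate the same one (a cyclic group of order d has φ(d) generators).
Cyclic subgroups by order — order 1: 1; order 2: 7; order 3: 1; order 6: 7.
Total: 16.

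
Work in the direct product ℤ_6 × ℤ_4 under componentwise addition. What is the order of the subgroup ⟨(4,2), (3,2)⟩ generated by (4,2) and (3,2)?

|⟨(4,2)⟩| = 6 and |⟨(3,2)⟩| = 2, so |H| is a multiple of lcm(6, 2) = 6 and divides |G| = 24.
Closing under the operation: H = {(0,0), (0,2), (1,0), (1,2), (2,0), (2,2), (3,0), (3,2), (4,0), (4,2), (5,0), (5,2)}, so |H| = 12.

12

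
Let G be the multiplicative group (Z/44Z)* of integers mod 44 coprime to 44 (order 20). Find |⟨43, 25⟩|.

|⟨43⟩| = 2 and |⟨25⟩| = 5, so |H| is a multiple of lcm(2, 5) = 10 and divides |G| = 20.
Closing under the operation: H = {1, 5, 7, 9, 19, 25, 35, 37, 39, 43}, so |H| = 10.

10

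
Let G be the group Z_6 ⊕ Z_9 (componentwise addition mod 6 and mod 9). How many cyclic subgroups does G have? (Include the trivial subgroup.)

A cyclic subgroup of order d is generated by each of its φ(d) elements of order d, so the cyclic subgroups of order d number (#elements of order d)/φ(d).
Cyclic subgroups by order — order 1: 1; order 2: 1; order 3: 4; order 6: 4; order 9: 3; order 18: 3.
Total: 16.

16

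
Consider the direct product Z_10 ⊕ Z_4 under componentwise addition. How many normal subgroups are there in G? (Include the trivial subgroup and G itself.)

G is abelian, so every subgroup is normal.
G has 16 subgroups in total, hence 16 normal subgroups.

16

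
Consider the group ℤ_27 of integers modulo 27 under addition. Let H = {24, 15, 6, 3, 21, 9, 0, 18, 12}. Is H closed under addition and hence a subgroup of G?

Yes

|H| = 9 divides |G| = 27, consistent with Lagrange.
H contains the identity, every element's inverse is in H, and H is closed under +: it is a subgroup.
In fact H = ⟨3⟩.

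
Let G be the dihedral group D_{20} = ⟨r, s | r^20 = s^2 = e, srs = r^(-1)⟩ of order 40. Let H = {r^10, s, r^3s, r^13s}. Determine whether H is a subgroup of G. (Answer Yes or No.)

No

The identity e ∉ H, so H is not a subgroup.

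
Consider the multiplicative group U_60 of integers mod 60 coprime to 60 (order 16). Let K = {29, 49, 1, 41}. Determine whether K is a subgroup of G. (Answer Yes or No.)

|K| = 4 divides |G| = 16, consistent with Lagrange.
K contains the identity, every element's inverse is in K, and K is closed under ·: it is a subgroup.

Yes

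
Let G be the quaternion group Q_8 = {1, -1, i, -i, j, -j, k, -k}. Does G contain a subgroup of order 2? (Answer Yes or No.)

Yes

2 | 8. A subgroup of order 2 is {1, -1}.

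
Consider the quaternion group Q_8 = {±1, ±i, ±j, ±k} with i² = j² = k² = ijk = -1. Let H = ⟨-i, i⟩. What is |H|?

4

|⟨-i⟩| = 4 and |⟨i⟩| = 4, so |H| is a multiple of lcm(4, 4) = 4 and divides |G| = 8.
Closing under the operation: H = {1, -1, i, -i}, so |H| = 4.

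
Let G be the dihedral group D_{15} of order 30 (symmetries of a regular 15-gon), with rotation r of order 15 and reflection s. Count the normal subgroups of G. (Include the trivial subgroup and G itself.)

5

G has 28 subgroups. Checking conjugation-invariance by order — order 1: 1/1 normal; order 2: 0/15 normal; order 3: 1/1 normal; order 5: 1/1 normal; order 6: 0/5 normal; order 10: 0/3 normal; order 15: 1/1 normal; order 30: 1/1 normal.
Total normal subgroups: 5.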